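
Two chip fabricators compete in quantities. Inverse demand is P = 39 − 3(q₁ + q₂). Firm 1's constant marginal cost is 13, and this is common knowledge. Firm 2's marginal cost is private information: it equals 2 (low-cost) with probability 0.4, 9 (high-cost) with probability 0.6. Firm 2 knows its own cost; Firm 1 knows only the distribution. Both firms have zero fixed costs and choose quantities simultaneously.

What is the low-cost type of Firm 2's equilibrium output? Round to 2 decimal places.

5.10

Type-c best response for Firm 2: q₂(c) = (39 − c)/6 − q₁/2.
Firm 1 maximizes expected profit; its first-order condition is 39 − 6q₁ − 3E[q₂] − 13 = 0.
Substituting E[q₂] and solving: E[c₂] = 6.2, so q₁ = (39 − 2·13 + 6.2)/9 = 2.13333.
q₂(low-cost) = (39 − 2 − 3·2.13333)/6 = 5.1.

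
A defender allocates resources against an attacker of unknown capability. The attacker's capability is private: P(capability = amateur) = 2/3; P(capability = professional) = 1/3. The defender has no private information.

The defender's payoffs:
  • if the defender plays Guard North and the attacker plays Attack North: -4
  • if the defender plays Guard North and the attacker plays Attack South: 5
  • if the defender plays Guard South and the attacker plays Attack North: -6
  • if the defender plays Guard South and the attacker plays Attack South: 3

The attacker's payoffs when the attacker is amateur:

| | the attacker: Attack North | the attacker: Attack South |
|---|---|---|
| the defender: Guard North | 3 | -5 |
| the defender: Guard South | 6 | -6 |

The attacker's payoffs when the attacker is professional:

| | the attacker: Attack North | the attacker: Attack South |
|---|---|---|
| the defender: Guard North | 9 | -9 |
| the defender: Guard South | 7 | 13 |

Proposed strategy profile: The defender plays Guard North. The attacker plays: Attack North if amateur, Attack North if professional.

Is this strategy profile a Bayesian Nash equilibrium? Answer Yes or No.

Yes

A profile is a BNE iff every type of every player is best-responding given beliefs about the other side.
The defender plays Guard North: E[Guard North] = 2/3·(-4) + 1/3·(-4) = -4; E[Guard South] = -6. Best-responding. ✓
The attacker (capability amateur), facing Guard North: Attack North gives 3, Attack South gives -5. Proposed Attack North is best. ✓
The attacker (capability professional), facing Guard North: Attack North gives 9, Attack South gives -9. Proposed Attack North is best. ✓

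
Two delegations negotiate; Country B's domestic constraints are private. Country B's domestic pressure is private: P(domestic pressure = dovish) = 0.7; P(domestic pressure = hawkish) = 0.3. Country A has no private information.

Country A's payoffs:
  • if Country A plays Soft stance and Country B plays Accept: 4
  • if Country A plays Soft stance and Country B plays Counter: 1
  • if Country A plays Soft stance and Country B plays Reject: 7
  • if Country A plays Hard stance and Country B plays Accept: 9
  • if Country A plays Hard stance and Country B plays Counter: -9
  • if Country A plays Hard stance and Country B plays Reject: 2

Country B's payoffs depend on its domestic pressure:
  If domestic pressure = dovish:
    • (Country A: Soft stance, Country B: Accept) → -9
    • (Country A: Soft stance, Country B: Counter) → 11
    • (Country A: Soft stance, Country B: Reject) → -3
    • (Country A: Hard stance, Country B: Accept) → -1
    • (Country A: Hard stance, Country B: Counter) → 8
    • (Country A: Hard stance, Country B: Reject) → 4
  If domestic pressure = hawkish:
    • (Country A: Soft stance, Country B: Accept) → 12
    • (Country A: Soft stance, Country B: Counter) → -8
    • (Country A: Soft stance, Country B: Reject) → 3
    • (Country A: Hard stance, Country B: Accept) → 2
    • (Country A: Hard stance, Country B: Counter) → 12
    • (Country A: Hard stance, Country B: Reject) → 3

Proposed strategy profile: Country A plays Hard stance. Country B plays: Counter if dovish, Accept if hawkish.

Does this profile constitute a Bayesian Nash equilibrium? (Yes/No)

Country A plays Hard stance: E[Hard stance] = 0.7·(-9) + 0.3·(9) = -3.6; E[Soft stance] = 1.9. Not best-responding. ✗
Country B (domestic pressure dovish), facing Hard stance: Accept gives -1, Counter gives 8, Reject gives 4. Proposed Counter is best. ✓
Country B (domestic pressure hawkish), facing Hard stance: Accept gives 2, Counter gives 12, Reject gives 3. Proposed Accept is not best — profitable deviation exists. ✗

No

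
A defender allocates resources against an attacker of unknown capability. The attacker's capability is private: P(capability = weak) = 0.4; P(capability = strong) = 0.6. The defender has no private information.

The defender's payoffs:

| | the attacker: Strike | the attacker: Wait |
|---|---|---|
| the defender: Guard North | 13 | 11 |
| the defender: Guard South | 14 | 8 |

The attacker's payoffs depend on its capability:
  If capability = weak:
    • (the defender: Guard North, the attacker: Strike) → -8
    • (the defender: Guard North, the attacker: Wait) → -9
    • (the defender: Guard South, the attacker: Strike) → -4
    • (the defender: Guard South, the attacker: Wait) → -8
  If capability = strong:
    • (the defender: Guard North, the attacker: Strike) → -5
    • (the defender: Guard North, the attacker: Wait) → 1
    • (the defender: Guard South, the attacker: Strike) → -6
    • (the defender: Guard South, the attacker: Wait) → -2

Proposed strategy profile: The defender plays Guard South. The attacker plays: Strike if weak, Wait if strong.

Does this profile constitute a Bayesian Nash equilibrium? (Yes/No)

No

A profile is a BNE iff every type of every player is best-responding given beliefs about the other side.
The defender plays Guard South: E[Guard South] = 0.4·(14) + 0.6·(8) = 10.4; E[Guard North] = 11.8. Not best-responding. ✗
The attacker (capability weak), facing Guard South: Strike gives -4, Wait gives -8. Proposed Strike is best. ✓
The attacker (capability strong), facing Guard South: Strike gives -6, Wait gives -2. Proposed Wait is best. ✓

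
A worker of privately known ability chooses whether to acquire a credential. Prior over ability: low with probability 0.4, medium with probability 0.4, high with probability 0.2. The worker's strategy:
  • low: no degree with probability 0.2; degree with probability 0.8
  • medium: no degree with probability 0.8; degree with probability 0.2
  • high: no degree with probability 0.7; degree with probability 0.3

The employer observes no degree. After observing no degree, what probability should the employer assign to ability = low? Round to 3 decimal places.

0.148

P(no degree) = 0.4·0.2 + 0.4·0.8 + 0.2·0.7 = 0.54
P(low | no degree) = (0.4·0.2) / 0.54 = 0.08 / 0.54 = 0.148148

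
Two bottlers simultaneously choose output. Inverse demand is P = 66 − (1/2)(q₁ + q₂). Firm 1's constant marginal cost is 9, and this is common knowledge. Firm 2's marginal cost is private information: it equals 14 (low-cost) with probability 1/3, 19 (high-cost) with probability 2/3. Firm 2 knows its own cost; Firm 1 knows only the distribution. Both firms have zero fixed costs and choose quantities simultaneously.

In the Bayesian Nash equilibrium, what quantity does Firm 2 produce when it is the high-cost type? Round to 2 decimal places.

Each type of Firm 2 best-responds to q₁; Firm 1 best-responds to the expected q₂ over Firm 2's types.
Firm 2 with cost c maximizes (66 − (1/2)(q₁+q₂) − c)·q₂, giving q₂(c) = (66 − c − (1/2)q₁).
E[c₂] = 1/3·14 + 2/3·19 = 17.3333
Firm 1's FOC against E[q₂] yields q₁ = (66 − 2·9 + E[c₂])/(3/2) = (66 − 18 + 17.3333)/(3/2) = 43.5556.
q₂(high-cost) = (66 − 19 − (1/2)·43.5556) = 25.2222.

25.22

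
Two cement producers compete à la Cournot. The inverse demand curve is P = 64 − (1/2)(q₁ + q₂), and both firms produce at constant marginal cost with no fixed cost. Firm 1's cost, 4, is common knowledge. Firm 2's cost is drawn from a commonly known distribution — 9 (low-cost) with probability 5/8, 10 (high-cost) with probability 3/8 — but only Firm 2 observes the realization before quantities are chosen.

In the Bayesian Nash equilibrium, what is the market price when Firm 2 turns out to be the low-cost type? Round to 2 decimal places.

Firm 2 with cost c maximizes (64 − (1/2)(q₁+q₂) − c)·q₂, giving q₂(c) = (64 − c − (1/2)q₁).
E[c₂] = 5/8·9 + 3/8·10 = 9.375
Firm 1's FOC against E[q₂] yields q₁ = (64 − 2·4 + E[c₂])/(3/2) = (64 − 8 + 9.375)/(3/2) = 43.5833.
q₂(low-cost) = 33.2083, so P = 64 − (1/2)·(43.5833 + 33.2083) = 25.6042.

25.60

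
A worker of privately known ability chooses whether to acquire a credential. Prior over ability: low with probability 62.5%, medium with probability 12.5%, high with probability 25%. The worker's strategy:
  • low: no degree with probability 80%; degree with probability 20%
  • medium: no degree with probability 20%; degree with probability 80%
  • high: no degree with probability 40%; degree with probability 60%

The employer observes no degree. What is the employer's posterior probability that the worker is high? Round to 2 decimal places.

0.16

Apply Bayes' rule using the sender's strategy as the likelihood.
P(no degree) = 0.625·0.8 + 0.125·0.2 + 0.25·0.4 = 0.625
P(high | no degree) = (0.25·0.4) / 0.625 = 0.1 / 0.625 = 0.16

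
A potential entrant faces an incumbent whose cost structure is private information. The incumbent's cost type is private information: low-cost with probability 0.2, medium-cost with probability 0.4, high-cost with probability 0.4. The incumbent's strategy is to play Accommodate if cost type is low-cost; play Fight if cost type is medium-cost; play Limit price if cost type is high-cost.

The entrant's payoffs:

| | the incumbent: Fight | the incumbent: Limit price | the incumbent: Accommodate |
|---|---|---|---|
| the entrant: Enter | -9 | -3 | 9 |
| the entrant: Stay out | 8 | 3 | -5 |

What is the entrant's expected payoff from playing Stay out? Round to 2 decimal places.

E[Stay out] = 0.2·(-5) + 0.4·8 + 0.4·3 = (-1) + 3.2 + 1.2 = 3.4

3.40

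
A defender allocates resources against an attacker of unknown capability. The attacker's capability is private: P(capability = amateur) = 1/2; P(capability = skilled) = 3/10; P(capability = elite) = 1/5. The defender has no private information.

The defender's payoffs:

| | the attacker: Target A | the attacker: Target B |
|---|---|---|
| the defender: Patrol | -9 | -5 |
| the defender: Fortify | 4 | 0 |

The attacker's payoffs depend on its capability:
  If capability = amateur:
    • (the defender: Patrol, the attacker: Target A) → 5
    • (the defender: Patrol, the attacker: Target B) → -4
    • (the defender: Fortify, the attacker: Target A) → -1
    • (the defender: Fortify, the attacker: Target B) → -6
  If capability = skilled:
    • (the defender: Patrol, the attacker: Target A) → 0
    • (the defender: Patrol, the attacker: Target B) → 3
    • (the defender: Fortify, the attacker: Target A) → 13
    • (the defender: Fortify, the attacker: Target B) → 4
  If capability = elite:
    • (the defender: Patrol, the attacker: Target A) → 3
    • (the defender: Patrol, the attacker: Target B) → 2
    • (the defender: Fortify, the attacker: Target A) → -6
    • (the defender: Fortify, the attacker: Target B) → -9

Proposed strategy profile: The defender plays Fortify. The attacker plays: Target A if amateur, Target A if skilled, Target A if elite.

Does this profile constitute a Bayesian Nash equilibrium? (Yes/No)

Yes

The defender plays Fortify: E[Fortify] = 1/2·(4) + 3/10·(4) + 1/5·(4) = 4; E[Patrol] = -9. Best-responding. ✓
The attacker (capability amateur), facing Fortify: Target A gives -1, Target B gives -6. Proposed Target A is best. ✓
The attacker (capability skilled), facing Fortify: Target A gives 13, Target B gives 4. Proposed Target A is best. ✓
The attacker (capability elite), facing Fortify: Target A gives -6, Target B gives -9. Proposed Target A is best. ✓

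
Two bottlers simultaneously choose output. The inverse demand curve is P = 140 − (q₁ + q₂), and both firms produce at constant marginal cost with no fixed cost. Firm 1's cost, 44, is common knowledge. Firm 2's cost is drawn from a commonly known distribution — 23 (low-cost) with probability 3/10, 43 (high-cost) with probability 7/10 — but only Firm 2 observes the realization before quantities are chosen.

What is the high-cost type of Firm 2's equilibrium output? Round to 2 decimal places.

Firm 2 with cost c maximizes (140 − (q₁+q₂) − c)·q₂, giving q₂(c) = (140 − c − q₁)/2.
E[c₂] = 3/10·23 + 7/10·43 = 37
Firm 1's FOC against E[q₂] yields q₁ = (140 − 2·44 + E[c₂])/3 = (140 − 88 + 37)/3 = 29.6667.
q₂(high-cost) = (140 − 43 − 29.6667)/2 = 33.6667.

33.67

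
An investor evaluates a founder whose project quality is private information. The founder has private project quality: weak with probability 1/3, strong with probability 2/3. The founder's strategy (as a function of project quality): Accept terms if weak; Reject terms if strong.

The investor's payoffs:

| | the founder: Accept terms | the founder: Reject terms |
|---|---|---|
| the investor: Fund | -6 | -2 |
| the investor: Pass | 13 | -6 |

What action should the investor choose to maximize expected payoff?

Compute the investor's expected payoff for each action, taking the expectation over the founder's type.
E[Fund] = 1/3·(-6) + 2/3·(-2) = -10/3
E[Pass] = 1/3·(13) + 2/3·(-6) = 1/3
Best response: Pass (1/3 is the largest).

Pass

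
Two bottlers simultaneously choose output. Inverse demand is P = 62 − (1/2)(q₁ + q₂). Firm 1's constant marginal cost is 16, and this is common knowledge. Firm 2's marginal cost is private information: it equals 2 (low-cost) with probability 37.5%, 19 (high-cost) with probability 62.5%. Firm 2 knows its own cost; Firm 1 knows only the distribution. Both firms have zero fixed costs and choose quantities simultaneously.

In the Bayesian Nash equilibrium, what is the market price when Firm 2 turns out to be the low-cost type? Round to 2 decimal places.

24.90

Type-c best response for Firm 2: q₂(c) = (62 − c) − q₁/2.
Firm 1 maximizes expected profit; its first-order condition is 62 − q₁ − (1/2)E[q₂] − 16 = 0.
Substituting E[q₂] and solving: E[c₂] = 12.625, so q₁ = (62 − 2·16 + 12.625)/(3/2) = 28.4167.
q₂(low-cost) = 45.7917, so P = 62 − (1/2)·(28.4167 + 45.7917) = 24.8958.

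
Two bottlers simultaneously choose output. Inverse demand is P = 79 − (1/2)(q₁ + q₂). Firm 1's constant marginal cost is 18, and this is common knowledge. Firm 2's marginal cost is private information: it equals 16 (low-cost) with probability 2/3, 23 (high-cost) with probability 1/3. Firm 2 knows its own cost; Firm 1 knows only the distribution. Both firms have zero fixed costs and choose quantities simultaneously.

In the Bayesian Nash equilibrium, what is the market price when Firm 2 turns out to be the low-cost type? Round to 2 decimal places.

37.28

Each type of Firm 2 best-responds to q₁; Firm 1 best-responds to the expected q₂ over Firm 2's types.
Firm 2 with cost c maximizes (79 − (1/2)(q₁+q₂) − c)·q₂, giving q₂(c) = (79 − c − (1/2)q₁).
E[c₂] = 2/3·16 + 1/3·23 = 18.3333
Firm 1's FOC against E[q₂] yields q₁ = (79 − 2·18 + E[c₂])/(3/2) = (79 − 36 + 18.3333)/(3/2) = 40.8889.
q₂(low-cost) = 42.5556, so P = 79 − (1/2)·(40.8889 + 42.5556) = 37.2778.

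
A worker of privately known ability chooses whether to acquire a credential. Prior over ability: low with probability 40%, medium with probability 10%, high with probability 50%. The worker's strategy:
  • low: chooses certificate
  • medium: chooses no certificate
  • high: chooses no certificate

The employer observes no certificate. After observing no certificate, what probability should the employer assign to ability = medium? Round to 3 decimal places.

0.167

P(no certificate) = 0.4·0 + 0.1·1 + 0.5·1 = 0.6
P(medium | no certificate) = (0.1·1) / 0.6 = 0.1 / 0.6 = 0.166667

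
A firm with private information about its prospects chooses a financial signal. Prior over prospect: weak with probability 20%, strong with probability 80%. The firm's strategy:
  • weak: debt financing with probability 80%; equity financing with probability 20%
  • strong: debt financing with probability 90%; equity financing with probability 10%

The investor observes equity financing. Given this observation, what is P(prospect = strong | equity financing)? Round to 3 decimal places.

0.667

P(equity financing) = 0.2·0.2 + 0.8·0.1 = 0.12
P(strong | equity financing) = (0.8·0.1) / 0.12 = 0.08 / 0.12 = 0.666667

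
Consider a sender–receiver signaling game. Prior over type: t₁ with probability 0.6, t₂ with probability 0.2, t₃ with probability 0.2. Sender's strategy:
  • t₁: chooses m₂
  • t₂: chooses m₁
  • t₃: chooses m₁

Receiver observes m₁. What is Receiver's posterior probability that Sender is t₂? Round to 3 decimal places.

0.500

P(m₁) = 0.6·0 + 0.2·1 + 0.2·1 = 0.4
P(t₂ | m₁) = (0.2·1) / 0.4 = 0.2 / 0.4 = 0.5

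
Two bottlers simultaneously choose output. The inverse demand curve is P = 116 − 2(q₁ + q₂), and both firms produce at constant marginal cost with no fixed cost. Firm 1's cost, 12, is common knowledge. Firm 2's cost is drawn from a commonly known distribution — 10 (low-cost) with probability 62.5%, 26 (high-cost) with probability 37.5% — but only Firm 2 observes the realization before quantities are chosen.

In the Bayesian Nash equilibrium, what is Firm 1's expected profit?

Firm 2 with cost c maximizes (116 − 2(q₁+q₂) − c)·q₂, giving q₂(c) = (116 − c − 2q₁)/4.
E[c₂] = 0.625·10 + 0.375·26 = 16
Firm 1's FOC against E[q₂] yields q₁ = (116 − 2·12 + E[c₂])/6 = (116 − 24 + 16)/6 = 18.
E[P] = 116 − 2·(q₁ + E[q₂]) = 48; Firm 1's expected profit = (E[P] − 12)·q₁ = (48 − 12)·18 = 648.

648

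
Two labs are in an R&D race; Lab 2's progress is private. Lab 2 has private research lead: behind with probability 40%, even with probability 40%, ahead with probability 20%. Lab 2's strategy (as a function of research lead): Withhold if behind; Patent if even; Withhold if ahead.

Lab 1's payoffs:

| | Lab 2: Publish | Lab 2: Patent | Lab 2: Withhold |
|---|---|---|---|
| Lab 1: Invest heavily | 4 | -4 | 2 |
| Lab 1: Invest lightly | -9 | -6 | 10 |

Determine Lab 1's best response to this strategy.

E[Invest heavily] = 0.4·(2) + 0.4·(-4) + 0.2·(2) = -0.4
E[Invest lightly] = 0.4·(10) + 0.4·(-6) + 0.2·(10) = 3.6
Best response: Invest lightly (3.6 is the largest).

Invest lightly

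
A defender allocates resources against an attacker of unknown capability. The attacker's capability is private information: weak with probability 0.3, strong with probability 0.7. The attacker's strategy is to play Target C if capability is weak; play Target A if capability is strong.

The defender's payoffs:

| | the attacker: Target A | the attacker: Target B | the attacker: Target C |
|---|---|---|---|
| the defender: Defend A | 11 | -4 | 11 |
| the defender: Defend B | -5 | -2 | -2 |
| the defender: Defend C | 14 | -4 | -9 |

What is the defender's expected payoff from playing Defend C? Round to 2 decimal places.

7.10

E[Defend C] = 0.3·(-9) + 0.7·14 = (-2.7) + 9.8 = 7.1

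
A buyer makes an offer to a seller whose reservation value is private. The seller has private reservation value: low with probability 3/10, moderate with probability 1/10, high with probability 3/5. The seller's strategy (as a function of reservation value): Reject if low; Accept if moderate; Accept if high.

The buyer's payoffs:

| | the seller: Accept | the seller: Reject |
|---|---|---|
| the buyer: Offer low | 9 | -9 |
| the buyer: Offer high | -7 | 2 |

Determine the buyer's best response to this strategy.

E[Offer low] = 3/10·(-9) + 1/10·(9) + 3/5·(9) = 18/5
E[Offer high] = 3/10·(2) + 1/10·(-7) + 3/5·(-7) = -43/10
Best response: Offer low (18/5 is the largest).

Offer low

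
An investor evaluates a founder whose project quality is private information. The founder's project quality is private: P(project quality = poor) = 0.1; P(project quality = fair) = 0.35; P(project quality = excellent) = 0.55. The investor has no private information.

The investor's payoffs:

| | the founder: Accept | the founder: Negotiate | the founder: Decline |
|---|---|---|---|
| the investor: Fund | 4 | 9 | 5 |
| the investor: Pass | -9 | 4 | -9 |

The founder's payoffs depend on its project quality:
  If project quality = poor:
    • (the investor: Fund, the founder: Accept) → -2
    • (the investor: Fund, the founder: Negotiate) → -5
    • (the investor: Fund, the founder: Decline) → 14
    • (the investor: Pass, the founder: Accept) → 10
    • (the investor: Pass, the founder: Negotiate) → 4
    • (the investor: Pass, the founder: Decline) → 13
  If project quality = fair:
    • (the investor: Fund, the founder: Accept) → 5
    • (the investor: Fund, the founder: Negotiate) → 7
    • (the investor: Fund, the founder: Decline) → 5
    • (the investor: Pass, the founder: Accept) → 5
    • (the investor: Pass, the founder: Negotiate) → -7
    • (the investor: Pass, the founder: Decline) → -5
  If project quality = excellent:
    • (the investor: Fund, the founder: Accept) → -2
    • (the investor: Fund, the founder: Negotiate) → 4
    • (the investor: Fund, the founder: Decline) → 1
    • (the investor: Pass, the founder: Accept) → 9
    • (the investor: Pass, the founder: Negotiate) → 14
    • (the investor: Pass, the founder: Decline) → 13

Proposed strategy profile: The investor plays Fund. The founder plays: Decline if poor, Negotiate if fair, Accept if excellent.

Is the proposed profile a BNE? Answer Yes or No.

A profile is a BNE iff every type of every player is best-responding given beliefs about the other side.
The investor plays Fund: E[Fund] = 0.1·(5) + 0.35·(9) + 0.55·(4) = 5.85; E[Pass] = -4.45. Best-responding. ✓
The founder (project quality poor), facing Fund: Accept gives -2, Negotiate gives -5, Decline gives 14. Proposed Decline is best. ✓
The founder (project quality fair), facing Fund: Accept gives 5, Negotiate gives 7, Decline gives 5. Proposed Negotiate is best. ✓
The founder (project quality excellent), facing Fund: Accept gives -2, Negotiate gives 4, Decline gives 1. Proposed Accept is not best — profitable deviation exists. ✗

No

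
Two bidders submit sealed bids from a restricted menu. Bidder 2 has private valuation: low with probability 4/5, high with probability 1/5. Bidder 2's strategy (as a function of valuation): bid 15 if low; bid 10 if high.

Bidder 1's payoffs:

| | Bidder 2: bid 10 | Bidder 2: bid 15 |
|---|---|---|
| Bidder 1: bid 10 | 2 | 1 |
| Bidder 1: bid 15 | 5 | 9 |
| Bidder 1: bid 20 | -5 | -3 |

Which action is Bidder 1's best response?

E[bid 10] = 4/5·(1) + 1/5·(2) = 6/5
E[bid 15] = 4/5·(9) + 1/5·(5) = 41/5
E[bid 20] = 4/5·(-3) + 1/5·(-5) = -17/5
Best response: bid 15 (41/5 is the largest).

bid 15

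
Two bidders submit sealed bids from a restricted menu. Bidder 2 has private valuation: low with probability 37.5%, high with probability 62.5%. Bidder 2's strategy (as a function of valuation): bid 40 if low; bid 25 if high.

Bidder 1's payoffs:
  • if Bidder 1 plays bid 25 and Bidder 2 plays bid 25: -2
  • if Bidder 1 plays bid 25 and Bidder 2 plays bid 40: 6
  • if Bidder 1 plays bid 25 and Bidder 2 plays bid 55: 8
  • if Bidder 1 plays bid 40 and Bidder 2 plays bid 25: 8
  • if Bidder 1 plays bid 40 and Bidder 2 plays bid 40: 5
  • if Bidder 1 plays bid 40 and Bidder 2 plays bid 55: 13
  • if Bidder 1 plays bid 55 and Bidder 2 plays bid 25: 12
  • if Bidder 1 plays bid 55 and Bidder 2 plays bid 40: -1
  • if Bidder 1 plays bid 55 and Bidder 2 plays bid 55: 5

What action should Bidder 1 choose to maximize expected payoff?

bid 55

E[bid 25] = 0.375·(6) + 0.625·(-2) = 1
E[bid 40] = 0.375·(5) + 0.625·(8) = 6.875
E[bid 55] = 0.375·(-1) + 0.625·(12) = 7.125
Best response: bid 55 (7.125 is the largest).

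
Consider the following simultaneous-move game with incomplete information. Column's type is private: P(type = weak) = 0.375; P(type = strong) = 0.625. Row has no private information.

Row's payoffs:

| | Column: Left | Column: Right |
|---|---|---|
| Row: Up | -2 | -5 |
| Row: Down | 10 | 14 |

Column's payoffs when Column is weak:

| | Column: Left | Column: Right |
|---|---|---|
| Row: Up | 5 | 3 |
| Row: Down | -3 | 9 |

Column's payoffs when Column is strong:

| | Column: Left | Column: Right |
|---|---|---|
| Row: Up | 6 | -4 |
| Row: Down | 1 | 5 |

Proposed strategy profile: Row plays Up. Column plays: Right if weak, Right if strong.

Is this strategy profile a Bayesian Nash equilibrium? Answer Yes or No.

No

Row plays Up: E[Up] = 0.375·(-5) + 0.625·(-5) = -5; E[Down] = 14. Not best-responding. ✗
Column (type weak), facing Up: Left gives 5, Right gives 3. Proposed Right is not best — profitable deviation exists. ✗
Column (type strong), facing Up: Left gives 6, Right gives -4. Proposed Right is not best — profitable deviation exists. ✗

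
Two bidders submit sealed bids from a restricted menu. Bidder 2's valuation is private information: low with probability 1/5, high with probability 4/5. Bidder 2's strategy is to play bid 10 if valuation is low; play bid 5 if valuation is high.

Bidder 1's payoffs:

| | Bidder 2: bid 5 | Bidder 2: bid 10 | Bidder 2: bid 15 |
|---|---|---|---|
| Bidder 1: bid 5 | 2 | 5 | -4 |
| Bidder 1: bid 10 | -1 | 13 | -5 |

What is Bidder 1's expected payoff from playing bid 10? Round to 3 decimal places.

E[bid 10] = 1/5·13 + 4/5·(-1) = 13/5 + (-4/5) = 9/5

1.800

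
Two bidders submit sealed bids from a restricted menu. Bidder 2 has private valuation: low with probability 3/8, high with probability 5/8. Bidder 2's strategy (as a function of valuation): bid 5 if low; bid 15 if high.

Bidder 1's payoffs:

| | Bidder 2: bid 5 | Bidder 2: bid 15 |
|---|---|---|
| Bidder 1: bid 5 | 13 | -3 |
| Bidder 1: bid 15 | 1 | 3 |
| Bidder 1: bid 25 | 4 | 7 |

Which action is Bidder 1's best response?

E[bid 5] = 3/8·(13) + 5/8·(-3) = 3
E[bid 15] = 3/8·(1) + 5/8·(3) = 9/4
E[bid 25] = 3/8·(4) + 5/8·(7) = 47/8
Best response: bid 25 (47/8 is the largest).

bid 25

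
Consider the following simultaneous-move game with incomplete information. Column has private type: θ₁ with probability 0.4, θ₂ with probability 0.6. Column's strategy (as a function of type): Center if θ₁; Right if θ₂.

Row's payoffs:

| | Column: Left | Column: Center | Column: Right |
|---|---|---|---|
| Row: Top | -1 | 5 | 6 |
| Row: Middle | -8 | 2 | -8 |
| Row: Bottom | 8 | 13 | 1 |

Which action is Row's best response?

E[Top] = 0.4·(5) + 0.6·(6) = 5.6
E[Middle] = 0.4·(2) + 0.6·(-8) = -4
E[Bottom] = 0.4·(13) + 0.6·(1) = 5.8
Best response: Bottom (5.8 is the largest).

Bottom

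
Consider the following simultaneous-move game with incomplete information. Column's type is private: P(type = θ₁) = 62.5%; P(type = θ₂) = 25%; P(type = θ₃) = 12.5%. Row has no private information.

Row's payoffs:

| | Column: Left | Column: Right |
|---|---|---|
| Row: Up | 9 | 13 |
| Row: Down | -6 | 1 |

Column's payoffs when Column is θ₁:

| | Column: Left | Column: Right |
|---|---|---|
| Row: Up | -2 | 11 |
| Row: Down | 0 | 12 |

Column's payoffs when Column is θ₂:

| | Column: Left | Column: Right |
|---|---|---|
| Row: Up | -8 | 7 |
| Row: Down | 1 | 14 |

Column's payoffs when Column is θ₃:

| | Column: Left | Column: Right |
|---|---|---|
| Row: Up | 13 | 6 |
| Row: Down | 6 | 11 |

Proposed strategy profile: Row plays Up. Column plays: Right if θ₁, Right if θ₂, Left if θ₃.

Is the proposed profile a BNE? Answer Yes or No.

Row plays Up: E[Up] = 0.625·(13) + 0.25·(13) + 0.125·(9) = 12.5; E[Down] = 0.125. Best-responding. ✓
Column (type θ₁), facing Up: Left gives -2, Right gives 11. Proposed Right is best. ✓
Column (type θ₂), facing Up: Left gives -8, Right gives 7. Proposed Right is best. ✓
Column (type θ₃), facing Up: Left gives 13, Right gives 6. Proposed Left is best. ✓

Yes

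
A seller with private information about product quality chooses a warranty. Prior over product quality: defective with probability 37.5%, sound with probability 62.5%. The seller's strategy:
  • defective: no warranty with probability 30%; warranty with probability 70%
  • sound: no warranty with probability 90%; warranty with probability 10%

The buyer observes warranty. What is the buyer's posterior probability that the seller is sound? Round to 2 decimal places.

0.19

P(warranty) = 0.375·0.7 + 0.625·0.1 = 0.325
P(sound | warranty) = (0.625·0.1) / 0.325 = 0.0625 / 0.325 = 0.192308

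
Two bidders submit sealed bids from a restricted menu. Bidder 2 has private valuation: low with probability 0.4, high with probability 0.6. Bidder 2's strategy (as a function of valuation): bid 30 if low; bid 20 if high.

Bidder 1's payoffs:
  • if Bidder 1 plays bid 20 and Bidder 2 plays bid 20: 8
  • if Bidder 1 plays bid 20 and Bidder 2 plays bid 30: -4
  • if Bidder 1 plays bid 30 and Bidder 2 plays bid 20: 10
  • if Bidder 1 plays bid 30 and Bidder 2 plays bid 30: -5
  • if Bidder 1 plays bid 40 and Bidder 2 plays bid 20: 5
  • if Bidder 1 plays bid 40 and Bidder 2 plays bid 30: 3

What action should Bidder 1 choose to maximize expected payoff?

bid 40

Compute Bidder 1's expected payoff for each action, taking the expectation over Bidder 2's type.
E[bid 20] = 0.4·(-4) + 0.6·(8) = 3.2
E[bid 30] = 0.4·(-5) + 0.6·(10) = 4
E[bid 40] = 0.4·(3) + 0.6·(5) = 4.2
Best response: bid 40 (4.2 is the largest).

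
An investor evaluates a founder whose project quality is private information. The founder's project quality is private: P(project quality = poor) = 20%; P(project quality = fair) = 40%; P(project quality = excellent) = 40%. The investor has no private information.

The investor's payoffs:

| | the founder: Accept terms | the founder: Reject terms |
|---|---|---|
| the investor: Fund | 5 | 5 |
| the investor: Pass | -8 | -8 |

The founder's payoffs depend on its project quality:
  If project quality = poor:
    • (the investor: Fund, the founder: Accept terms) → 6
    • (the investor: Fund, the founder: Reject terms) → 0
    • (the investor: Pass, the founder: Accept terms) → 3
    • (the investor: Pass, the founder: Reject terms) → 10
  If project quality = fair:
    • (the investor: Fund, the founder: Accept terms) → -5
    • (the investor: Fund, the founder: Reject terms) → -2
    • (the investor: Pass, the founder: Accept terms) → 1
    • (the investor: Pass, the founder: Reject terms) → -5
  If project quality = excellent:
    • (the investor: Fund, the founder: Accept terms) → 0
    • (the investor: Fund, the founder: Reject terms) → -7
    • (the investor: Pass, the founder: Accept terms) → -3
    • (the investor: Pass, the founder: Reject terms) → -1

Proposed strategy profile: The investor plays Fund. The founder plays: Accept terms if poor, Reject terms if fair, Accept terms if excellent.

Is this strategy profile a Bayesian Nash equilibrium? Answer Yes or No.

Yes

A profile is a BNE iff every type of every player is best-responding given beliefs about the other side.
The investor plays Fund: E[Fund] = 0.2·(5) + 0.4·(5) + 0.4·(5) = 5; E[Pass] = -8. Best-responding. ✓
The founder (project quality poor), facing Fund: Accept terms gives 6, Reject terms gives 0. Proposed Accept terms is best. ✓
The founder (project quality fair), facing Fund: Accept terms gives -5, Reject terms gives -2. Proposed Reject terms is best. ✓
The founder (project quality excellent), facing Fund: Accept terms gives 0, Reject terms gives -7. Proposed Accept terms is best. ✓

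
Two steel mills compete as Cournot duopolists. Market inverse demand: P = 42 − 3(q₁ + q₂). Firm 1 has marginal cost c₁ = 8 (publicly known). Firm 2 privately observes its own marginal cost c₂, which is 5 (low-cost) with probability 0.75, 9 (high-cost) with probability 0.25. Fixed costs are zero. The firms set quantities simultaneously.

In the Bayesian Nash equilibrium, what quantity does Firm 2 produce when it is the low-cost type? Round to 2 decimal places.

Each type of Firm 2 best-responds to q₁; Firm 1 best-responds to the expected q₂ over Firm 2's types.
Firm 2 with cost c maximizes (42 − 3(q₁+q₂) − c)·q₂, giving q₂(c) = (42 − c − 3q₁)/6.
E[c₂] = 0.75·5 + 0.25·9 = 6
Firm 1's FOC against E[q₂] yields q₁ = (42 − 2·8 + E[c₂])/9 = (42 − 16 + 6)/9 = 3.55556.
q₂(low-cost) = (42 − 5 − 3·3.55556)/6 = 4.38889.

4.39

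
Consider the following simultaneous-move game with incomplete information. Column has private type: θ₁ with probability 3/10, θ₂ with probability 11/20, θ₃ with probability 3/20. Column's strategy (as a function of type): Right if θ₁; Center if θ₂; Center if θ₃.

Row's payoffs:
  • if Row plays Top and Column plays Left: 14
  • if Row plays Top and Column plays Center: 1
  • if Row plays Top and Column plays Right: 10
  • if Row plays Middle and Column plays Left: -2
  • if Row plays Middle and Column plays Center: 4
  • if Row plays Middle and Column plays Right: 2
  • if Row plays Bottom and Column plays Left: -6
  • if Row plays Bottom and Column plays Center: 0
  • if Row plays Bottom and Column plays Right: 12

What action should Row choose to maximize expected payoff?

Top

E[Top] = 3/10·(10) + 11/20·(1) + 3/20·(1) = 37/10
E[Middle] = 3/10·(2) + 11/20·(4) + 3/20·(4) = 17/5
E[Bottom] = 3/10·(12) + 11/20·(0) + 3/20·(0) = 18/5
Best response: Top (37/10 is the largest).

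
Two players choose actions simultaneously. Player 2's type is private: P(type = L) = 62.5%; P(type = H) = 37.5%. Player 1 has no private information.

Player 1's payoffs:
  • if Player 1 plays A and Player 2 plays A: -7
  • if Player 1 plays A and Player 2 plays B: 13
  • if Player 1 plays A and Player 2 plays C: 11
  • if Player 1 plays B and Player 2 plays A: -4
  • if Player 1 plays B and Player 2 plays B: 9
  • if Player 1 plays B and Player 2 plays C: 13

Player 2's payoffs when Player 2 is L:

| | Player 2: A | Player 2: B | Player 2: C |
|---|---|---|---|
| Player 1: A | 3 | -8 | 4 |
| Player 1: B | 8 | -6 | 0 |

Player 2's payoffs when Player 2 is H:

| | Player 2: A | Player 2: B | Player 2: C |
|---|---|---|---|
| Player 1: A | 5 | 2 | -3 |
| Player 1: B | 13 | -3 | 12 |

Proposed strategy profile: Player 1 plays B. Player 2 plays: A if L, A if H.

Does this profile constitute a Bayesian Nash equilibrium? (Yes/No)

Yes

A profile is a BNE iff every type of every player is best-responding given beliefs about the other side.
Player 1 plays B: E[B] = 0.625·(-4) + 0.375·(-4) = -4; E[A] = -7. Best-responding. ✓
Player 2 (type L), facing B: A gives 8, B gives -6, C gives 0. Proposed A is best. ✓
Player 2 (type H), facing B: A gives 13, B gives -3, C gives 12. Proposed A is best. ✓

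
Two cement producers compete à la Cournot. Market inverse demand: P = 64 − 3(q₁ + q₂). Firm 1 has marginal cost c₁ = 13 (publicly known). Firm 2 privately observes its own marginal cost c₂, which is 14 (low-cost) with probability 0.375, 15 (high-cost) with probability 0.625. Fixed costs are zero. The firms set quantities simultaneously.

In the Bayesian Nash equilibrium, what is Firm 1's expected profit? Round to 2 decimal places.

102.57

Each type of Firm 2 best-responds to q₁; Firm 1 best-responds to the expected q₂ over Firm 2's types.
Firm 2 with cost c maximizes (64 − 3(q₁+q₂) − c)·q₂, giving q₂(c) = (64 − c − 3q₁)/6.
E[c₂] = 0.375·14 + 0.625·15 = 14.625
Firm 1's FOC against E[q₂] yields q₁ = (64 − 2·13 + E[c₂])/9 = (64 − 26 + 14.625)/9 = 5.84722.
E[P] = 64 − 3·(q₁ + E[q₂]) = 30.5417; Firm 1's expected profit = (E[P] − 13)·q₁ = (30.5417 − 13)·5.84722 = 102.57.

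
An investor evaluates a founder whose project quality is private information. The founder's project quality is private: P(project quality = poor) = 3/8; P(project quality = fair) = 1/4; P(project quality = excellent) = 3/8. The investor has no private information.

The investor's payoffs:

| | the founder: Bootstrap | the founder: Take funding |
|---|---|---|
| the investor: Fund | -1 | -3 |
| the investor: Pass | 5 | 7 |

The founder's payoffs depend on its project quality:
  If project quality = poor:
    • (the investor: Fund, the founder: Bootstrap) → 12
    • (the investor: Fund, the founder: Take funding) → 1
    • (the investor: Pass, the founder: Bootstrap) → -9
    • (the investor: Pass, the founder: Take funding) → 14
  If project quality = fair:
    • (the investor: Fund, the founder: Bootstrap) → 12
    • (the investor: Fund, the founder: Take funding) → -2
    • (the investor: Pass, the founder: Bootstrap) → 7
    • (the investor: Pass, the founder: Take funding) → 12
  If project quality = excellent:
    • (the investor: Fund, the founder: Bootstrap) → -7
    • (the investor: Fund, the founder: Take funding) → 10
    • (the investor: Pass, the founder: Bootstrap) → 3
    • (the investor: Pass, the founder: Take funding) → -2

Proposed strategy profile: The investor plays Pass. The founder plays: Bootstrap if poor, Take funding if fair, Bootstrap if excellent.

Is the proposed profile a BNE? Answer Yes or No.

The investor plays Pass: E[Pass] = 3/8·(5) + 1/4·(7) + 3/8·(5) = 11/2; E[Fund] = -3/2. Best-responding. ✓
The founder (project quality poor), facing Pass: Bootstrap gives -9, Take funding gives 14. Proposed Bootstrap is not best — profitable deviation exists. ✗
The founder (project quality fair), facing Pass: Bootstrap gives 7, Take funding gives 12. Proposed Take funding is best. ✓
The founder (project quality excellent), facing Pass: Bootstrap gives 3, Take funding gives -2. Proposed Bootstrap is best. ✓

No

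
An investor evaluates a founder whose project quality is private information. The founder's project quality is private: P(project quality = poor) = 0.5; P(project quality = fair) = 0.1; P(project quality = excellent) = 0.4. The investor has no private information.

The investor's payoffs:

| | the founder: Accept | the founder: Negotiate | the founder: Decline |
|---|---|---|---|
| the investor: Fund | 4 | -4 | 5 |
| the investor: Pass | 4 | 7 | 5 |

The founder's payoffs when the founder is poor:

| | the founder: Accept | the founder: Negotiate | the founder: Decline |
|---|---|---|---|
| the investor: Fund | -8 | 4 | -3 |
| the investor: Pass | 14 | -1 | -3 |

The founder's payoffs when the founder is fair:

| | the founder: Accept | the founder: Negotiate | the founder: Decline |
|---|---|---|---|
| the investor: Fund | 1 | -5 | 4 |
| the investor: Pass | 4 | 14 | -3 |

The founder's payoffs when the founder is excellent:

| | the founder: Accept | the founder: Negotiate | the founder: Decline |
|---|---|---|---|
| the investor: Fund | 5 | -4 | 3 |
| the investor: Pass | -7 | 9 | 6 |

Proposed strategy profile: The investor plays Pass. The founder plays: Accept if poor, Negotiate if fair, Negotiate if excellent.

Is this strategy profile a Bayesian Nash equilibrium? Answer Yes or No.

The investor plays Pass: E[Pass] = 0.5·(4) + 0.1·(7) + 0.4·(7) = 5.5; E[Fund] = 0. Best-responding. ✓
The founder (project quality poor), facing Pass: Accept gives 14, Negotiate gives -1, Decline gives -3. Proposed Accept is best. ✓
The founder (project quality fair), facing Pass: Accept gives 4, Negotiate gives 14, Decline gives -3. Proposed Negotiate is best. ✓
The founder (project quality excellent), facing Pass: Accept gives -7, Negotiate gives 9, Decline gives 6. Proposed Negotiate is best. ✓

Yes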